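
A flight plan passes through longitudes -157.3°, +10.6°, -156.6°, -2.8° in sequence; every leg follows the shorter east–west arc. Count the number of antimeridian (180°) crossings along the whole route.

0

Leg 1: -157.3° → +10.6°, shortest Δλ = 167.9° (east) — does not cross 180°.
Leg 2: +10.6° → -156.6°, shortest Δλ = -167.2° (west) — does not cross 180°.
Leg 3: -156.6° → -2.8°, shortest Δλ = 153.8° (east) — does not cross 180°.
Total crossings: 0.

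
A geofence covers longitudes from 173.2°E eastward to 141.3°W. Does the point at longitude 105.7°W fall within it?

Band width going east from +173.2° to -141.3°: ((-141.3 − 173.2) mod 360) = 45.5°.
Offset of -105.7° east of the west edge: ((-105.7 − 173.2) mod 360) = 81.1°.
81.1° > 45.5° ⇒ outside.

No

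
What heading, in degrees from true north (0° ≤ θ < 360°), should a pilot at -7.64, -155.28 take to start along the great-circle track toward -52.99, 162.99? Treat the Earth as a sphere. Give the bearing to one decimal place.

208.7°

Δλ = 162.99 − -155.28 = 318.27°; wrapped into (−180°, 180°]: -41.73°.
θ = atan2( sin Δλ · cos φ₂ , cos φ₁ · sin φ₂ − sin φ₁ · cos φ₂ · cos Δλ )
  = atan2(-0.40067, -0.73172) = -151.296° → normalised to [0°, 360°): 208.704°.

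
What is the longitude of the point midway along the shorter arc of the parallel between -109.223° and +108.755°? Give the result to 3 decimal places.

+179.766°

Signed shortest Δλ from -109.223° to +108.755° is -142.022°.
Midpoint longitude = -109.223° + (-142.022°)/2 = -109.223° − 71.011° = -180.234°.
Normalise into (−180°, 180°]: +179.766°.
(The naïve average (-109.223 + +108.755)/2 = -0.234° is on the wrong side of the globe.)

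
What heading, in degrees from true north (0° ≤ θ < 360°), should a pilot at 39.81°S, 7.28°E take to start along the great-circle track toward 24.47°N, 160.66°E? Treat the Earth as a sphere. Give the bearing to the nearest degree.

116°

Δλ = 160.66 − 7.28 = 153.38°.
θ = atan2( sin Δλ · cos φ₂ , cos φ₁ · sin φ₂ − sin φ₁ · cos φ₂ · cos Δλ )
  = atan2(0.40782, -0.20278) = 116.437° → normalised to [0°, 360°): 116.437°.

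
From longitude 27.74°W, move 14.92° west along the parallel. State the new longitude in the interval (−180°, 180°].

42.66°W

Start at -27.74°; shift −14.92° → -42.66°.
-42.66° already lies in (−180°, 180°].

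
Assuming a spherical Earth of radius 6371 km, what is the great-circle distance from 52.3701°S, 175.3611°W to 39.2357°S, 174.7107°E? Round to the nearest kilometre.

Δλ = 174.7107 − -175.3611 = 350.0718°; wrapped into (−180°, 180°]: -9.9282°.
Δφ = -39.2357 − -52.3701 = 13.1344°.
a = sin²(Δφ/2) + cos φ₁ · cos φ₂ · sin²(Δλ/2) = 0.016621.
c = 2·atan2(√a, √(1−a)) = 0.25857 rad → d = 6371·c ≈ 1647.32 km.

1647 km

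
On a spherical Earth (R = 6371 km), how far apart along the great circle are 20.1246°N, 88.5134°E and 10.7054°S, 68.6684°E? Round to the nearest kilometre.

Δλ = 68.6684 − 88.5134 = -19.8450°.
Δφ = -10.7054 − 20.1246 = -30.8300°.
a = sin²(Δφ/2) + cos φ₁ · cos φ₂ · sin²(Δλ/2) = 0.098049.
c = 2·atan2(√a, √(1−a)) = 0.63697 rad → d = 6371·c ≈ 4058.13 km.

4058 km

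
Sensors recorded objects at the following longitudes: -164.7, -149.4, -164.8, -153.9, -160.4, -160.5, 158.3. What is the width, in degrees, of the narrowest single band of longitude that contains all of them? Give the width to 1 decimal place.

Sort the longitudes: -164.8°, -164.7°, -160.5°, -160.4°, -153.9°, -149.4°, +158.3°.
Eastward gaps between consecutive values (wrapping around): 0.1°, 4.2°, 0.1°, 6.5°, 4.5°, 307.7°, 36.9°.
Largest gap = 307.7° ⇒ minimal covering band is its complement: 360° − 307.7° = 52.3°.
Band runs from +158.3° eastward to -149.4°, crossing the antimeridian.

52.3°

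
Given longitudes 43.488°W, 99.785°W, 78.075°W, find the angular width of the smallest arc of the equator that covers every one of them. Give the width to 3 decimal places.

Sort the longitudes: -99.785°, -78.075°, -43.488°.
Eastward gaps between consecutive values (wrapping around): 21.710°, 34.587°, 303.703°.
Largest gap = 303.703° ⇒ minimal covering band is its complement: 360° − 303.703° = 56.297°.
Band runs from -99.785° eastward to -43.488°.

56.297°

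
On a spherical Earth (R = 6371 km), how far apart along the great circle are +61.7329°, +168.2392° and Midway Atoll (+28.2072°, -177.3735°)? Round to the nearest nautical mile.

2093 nmi

Δλ = -177.3735 − 168.2392 = -345.6127°; wrapped into (−180°, 180°]: 14.3873°.
Δφ = 28.2072 − 61.7329 = -33.5257°.
a = sin²(Δφ/2) + cos φ₁ · cos φ₂ · sin²(Δλ/2) = 0.089725.
c = 2·atan2(√a, √(1−a)) = 0.60842 rad → d = 6371·c ≈ 3876.27 km ≈ 2093.02 nmi.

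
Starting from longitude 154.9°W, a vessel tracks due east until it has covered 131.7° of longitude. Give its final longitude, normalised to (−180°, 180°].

Start at -154.9°; shift +131.7° → -23.2°.
-23.2° already lies in (−180°, 180°].

23.2°W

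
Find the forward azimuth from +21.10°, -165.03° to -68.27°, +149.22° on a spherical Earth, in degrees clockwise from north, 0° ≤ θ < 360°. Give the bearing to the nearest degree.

Δλ = 149.22 − -165.03 = 314.25°; wrapped into (−180°, 180°]: -45.75°.
θ = atan2( sin Δλ · cos φ₂ , cos φ₁ · sin φ₂ − sin φ₁ · cos φ₂ · cos Δλ )
  = atan2(-0.26520, -0.95966) = -164.552° → normalised to [0°, 360°): 195.448°.

195°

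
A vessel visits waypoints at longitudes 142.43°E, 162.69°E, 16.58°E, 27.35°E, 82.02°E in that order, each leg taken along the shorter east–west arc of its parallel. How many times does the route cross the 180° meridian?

Leg 1: +142.43° → +162.69°, shortest Δλ = 20.26° (east) — does not cross 180°.
Leg 2: +162.69° → +16.58°, shortest Δλ = -146.11° (west) — does not cross 180°.
Leg 3: +16.58° → +27.35°, shortest Δλ = 10.77° (east) — does not cross 180°.
Leg 4: +27.35° → +82.02°, shortest Δλ = 54.67° (east) — does not cross 180°.
Total crossings: 0.

0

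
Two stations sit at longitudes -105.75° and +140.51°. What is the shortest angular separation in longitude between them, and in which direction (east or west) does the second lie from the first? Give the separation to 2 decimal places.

113.74° west

Raw difference: 140.51 − -105.75 = 246.26°.
Normalise into (−180°, 180°]: 246.26° − 360° = -113.74°.
Negative ⇒ the second point lies to the west; separation 113.74°.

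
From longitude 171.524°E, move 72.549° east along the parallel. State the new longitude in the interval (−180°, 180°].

115.927°W

Start at +171.524°; shift +72.549° → +244.073°.
+244.073° lies outside (−180°, 180°]; subtract 360° → -115.927°.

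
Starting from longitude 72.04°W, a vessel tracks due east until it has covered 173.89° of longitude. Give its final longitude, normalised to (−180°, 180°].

101.85°E

Start at -72.04°; shift +173.89° → +101.85°.
+101.85° already lies in (−180°, 180°].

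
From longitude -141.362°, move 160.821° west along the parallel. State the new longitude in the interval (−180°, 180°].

Start at -141.362°; shift −160.821° → -302.183°.
-302.183° lies outside (−180°, 180°]; add 360° → +57.817°.

+57.817°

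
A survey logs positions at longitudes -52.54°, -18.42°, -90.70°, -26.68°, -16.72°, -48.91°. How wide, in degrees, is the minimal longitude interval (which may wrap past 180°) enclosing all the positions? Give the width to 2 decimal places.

73.98°

Sort the longitudes: -90.70°, -52.54°, -48.91°, -26.68°, -18.42°, -16.72°.
Eastward gaps between consecutive values (wrapping around): 38.16°, 3.63°, 22.23°, 8.26°, 1.70°, 286.02°.
Largest gap = 286.02° ⇒ minimal covering band is its complement: 360° − 286.02° = 73.98°.
Band runs from -90.70° eastward to -16.72°.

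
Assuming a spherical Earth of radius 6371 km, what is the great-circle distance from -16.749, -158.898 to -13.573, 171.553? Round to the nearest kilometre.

Δλ = 171.553 − -158.898 = 330.451°; wrapped into (−180°, 180°]: -29.549°.
Δφ = -13.573 − -16.749 = 3.176°.
a = sin²(Δφ/2) + cos φ₁ · cos φ₂ · sin²(Δλ/2) = 0.061303.
c = 2·atan2(√a, √(1−a)) = 0.50039 rad → d = 6371·c ≈ 3188.00 km.

3188 km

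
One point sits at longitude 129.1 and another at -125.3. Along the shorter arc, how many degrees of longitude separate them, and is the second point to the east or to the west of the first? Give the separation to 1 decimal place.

Raw difference: -125.3 − 129.1 = -254.4°.
Normalise into (−180°, 180°]: -254.4° + 360° = 105.6°.
Positive ⇒ the second point lies to the east; separation 105.6°.

105.6° east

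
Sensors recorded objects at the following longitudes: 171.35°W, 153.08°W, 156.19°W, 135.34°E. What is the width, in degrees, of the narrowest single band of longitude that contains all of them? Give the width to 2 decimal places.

Sort the longitudes: -171.35°, -156.19°, -153.08°, +135.34°.
Eastward gaps between consecutive values (wrapping around): 15.16°, 3.11°, 288.42°, 53.31°.
Largest gap = 288.42° ⇒ minimal covering band is its complement: 360° − 288.42° = 71.58°.
Band runs from +135.34° eastward to -153.08°, crossing the antimeridian.

71.58°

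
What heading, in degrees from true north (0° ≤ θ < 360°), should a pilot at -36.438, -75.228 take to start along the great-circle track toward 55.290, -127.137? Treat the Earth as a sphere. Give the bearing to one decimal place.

Δλ = -127.137 − -75.228 = -51.909°.
θ = atan2( sin Δλ · cos φ₂ , cos φ₁ · sin φ₂ − sin φ₁ · cos φ₂ · cos Δλ )
  = atan2(-0.44815, 0.86998) = -27.254° → normalised to [0°, 360°): 332.746°.

332.7°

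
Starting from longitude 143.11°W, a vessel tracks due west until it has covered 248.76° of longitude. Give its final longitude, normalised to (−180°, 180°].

31.87°W

Start at -143.11°; shift −248.76° → -391.87°.
-391.87° lies outside (−180°, 180°]; add 360° → -31.87°.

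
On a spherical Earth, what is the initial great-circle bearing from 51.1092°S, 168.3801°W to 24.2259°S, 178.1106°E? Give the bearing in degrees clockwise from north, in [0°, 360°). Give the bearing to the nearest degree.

Δλ = 178.1106 − -168.3801 = 346.4907°; wrapped into (−180°, 180°]: -13.5093°.
θ = atan2( sin Δλ · cos φ₂ , cos φ₁ · sin φ₂ − sin φ₁ · cos φ₂ · cos Δλ )
  = atan2(-0.21303, 0.43254) = -26.221° → normalised to [0°, 360°): 333.779°.

334°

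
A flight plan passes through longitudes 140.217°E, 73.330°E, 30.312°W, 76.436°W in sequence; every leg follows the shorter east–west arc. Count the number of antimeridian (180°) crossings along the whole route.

0

Leg 1: +140.217° → +73.330°, shortest Δλ = -66.887° (west) — does not cross 180°.
Leg 2: +73.330° → -30.312°, shortest Δλ = -103.642° (west) — does not cross 180°.
Leg 3: -30.312° → -76.436°, shortest Δλ = -46.124° (west) — does not cross 180°.
Total crossings: 0.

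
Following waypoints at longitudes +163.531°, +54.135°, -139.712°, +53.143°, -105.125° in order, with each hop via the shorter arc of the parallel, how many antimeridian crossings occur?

Leg 1: +163.531° → +54.135°, shortest Δλ = -109.396° (west) — does not cross 180°.
Leg 2: +54.135° → -139.712°, shortest Δλ = 166.153° (east) — crosses 180°.
Leg 3: -139.712° → +53.143°, shortest Δλ = -167.145° (west) — crosses 180°.
Leg 4: +53.143° → -105.125°, shortest Δλ = -158.268° (west) — does not cross 180°.
Total crossings: 2.

2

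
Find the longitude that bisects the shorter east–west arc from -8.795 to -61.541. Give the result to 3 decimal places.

Signed shortest Δλ from -8.795° to -61.541° is -52.746°.
Midpoint longitude = -8.795° + (-52.746°)/2 = -8.795° − 26.373° = -35.168°.

-35.168°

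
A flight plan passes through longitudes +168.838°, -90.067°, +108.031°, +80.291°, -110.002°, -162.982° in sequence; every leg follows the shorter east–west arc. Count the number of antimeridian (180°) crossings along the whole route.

Leg 1: +168.838° → -90.067°, shortest Δλ = 101.095° (east) — crosses 180°.
Leg 2: -90.067° → +108.031°, shortest Δλ = -161.902° (west) — crosses 180°.
Leg 3: +108.031° → +80.291°, shortest Δλ = -27.74° (west) — does not cross 180°.
Leg 4: +80.291° → -110.002°, shortest Δλ = 169.707° (east) — crosses 180°.
Leg 5: -110.002° → -162.982°, shortest Δλ = -52.98° (west) — does not cross 180°.
Total crossings: 3.

3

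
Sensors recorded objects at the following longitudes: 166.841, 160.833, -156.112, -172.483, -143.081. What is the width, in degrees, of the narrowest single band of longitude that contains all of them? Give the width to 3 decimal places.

56.086°

Sort the longitudes: -172.483°, -156.112°, -143.081°, +160.833°, +166.841°.
Eastward gaps between consecutive values (wrapping around): 16.371°, 13.031°, 303.914°, 6.008°, 20.676°.
Largest gap = 303.914° ⇒ minimal covering band is its complement: 360° − 303.914° = 56.086°.
Band runs from +160.833° eastward to -143.081°, crossing the antimeridian.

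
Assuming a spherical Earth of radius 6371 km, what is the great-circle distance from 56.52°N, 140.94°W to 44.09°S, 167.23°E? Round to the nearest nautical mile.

6581 nmi

Δλ = 167.23 − -140.94 = 308.17°; wrapped into (−180°, 180°]: -51.83°.
Δφ = -44.09 − 56.52 = -100.61°.
a = sin²(Δφ/2) + cos φ₁ · cos φ₂ · sin²(Δλ/2) = 0.667740.
c = 2·atan2(√a, √(1−a)) = 1.91291 rad → d = 6371·c ≈ 12187.15 km ≈ 6580.54 nmi.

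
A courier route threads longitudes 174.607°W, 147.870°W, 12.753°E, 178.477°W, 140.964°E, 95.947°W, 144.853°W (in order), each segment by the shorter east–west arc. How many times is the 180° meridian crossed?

Leg 1: -174.607° → -147.870°, shortest Δλ = 26.737° (east) — does not cross 180°.
Leg 2: -147.870° → +12.753°, shortest Δλ = 160.623° (east) — does not cross 180°.
Leg 3: +12.753° → -178.477°, shortest Δλ = 168.77° (east) — crosses 180°.
Leg 4: -178.477° → +140.964°, shortest Δλ = -40.559° (west) — crosses 180°.
Leg 5: +140.964° → -95.947°, shortest Δλ = 123.089° (east) — crosses 180°.
Leg 6: -95.947° → -144.853°, shortest Δλ = -48.906° (west) — does not cross 180°.
Total crossings: 3.

3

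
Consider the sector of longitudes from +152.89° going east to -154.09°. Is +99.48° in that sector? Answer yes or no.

No

Band width going east from +152.89° to -154.09°: ((-154.09 − 152.89) mod 360) = 53.02°.
Offset of +99.48° east of the west edge: ((99.48 − 152.89) mod 360) = 306.59°.
306.59° > 53.02° ⇒ outside.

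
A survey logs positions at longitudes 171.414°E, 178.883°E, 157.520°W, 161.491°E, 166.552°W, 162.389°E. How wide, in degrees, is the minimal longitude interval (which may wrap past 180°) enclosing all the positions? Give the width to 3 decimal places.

40.989°

Sort the longitudes: -166.552°, -157.520°, +161.491°, +162.389°, +171.414°, +178.883°.
Eastward gaps between consecutive values (wrapping around): 9.032°, 319.011°, 0.898°, 9.025°, 7.469°, 14.565°.
Largest gap = 319.011° ⇒ minimal covering band is its complement: 360° − 319.011° = 40.989°.
Band runs from +161.491° eastward to -157.520°, crossing the antimeridian.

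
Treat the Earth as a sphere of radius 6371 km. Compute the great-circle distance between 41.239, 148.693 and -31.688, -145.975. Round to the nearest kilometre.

10513 km

Δλ = -145.975 − 148.693 = -294.668°; wrapped into (−180°, 180°]: 65.332°.
Δφ = -31.688 − 41.239 = -72.927°.
a = sin²(Δφ/2) + cos φ₁ · cos φ₂ · sin²(Δλ/2) = 0.539610.
c = 2·atan2(√a, √(1−a)) = 1.65010 rad → d = 6371·c ≈ 10512.79 km.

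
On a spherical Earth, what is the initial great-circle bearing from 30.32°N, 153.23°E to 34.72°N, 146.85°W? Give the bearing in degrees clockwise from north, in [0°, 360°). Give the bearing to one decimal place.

Δλ = -146.85 − 153.23 = -300.08°; wrapped into (−180°, 180°]: 59.92°.
θ = atan2( sin Δλ · cos φ₂ , cos φ₁ · sin φ₂ − sin φ₁ · cos φ₂ · cos Δλ )
  = atan2(0.71125, 0.28369) = 68.255° → normalised to [0°, 360°): 68.255°.

68.3°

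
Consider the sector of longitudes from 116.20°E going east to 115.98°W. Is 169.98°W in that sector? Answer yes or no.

Yes

Band width going east from +116.20° to -115.98°: ((-115.98 − 116.20) mod 360) = 127.82°.
Offset of -169.98° east of the west edge: ((-169.98 − 116.20) mod 360) = 73.82°.
73.82° ≤ 127.82° ⇒ inside.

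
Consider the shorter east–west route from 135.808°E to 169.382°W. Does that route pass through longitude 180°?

Yes

Naïve |-169.382 − 135.808| = 305.19° > 180°, so the shorter arc goes the other way round — across 180°.
Signed shortest Δλ = ((-169.382 − 135.808 + 180) mod 360) − 180 = 54.81°.
Going east by 54.81° from +135.808° passes through 180° before reaching -169.382°.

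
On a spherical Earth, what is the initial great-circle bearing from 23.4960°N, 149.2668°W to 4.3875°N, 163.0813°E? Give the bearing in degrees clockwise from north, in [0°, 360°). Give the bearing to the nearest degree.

Δλ = 163.0813 − -149.2668 = 312.3481°; wrapped into (−180°, 180°]: -47.6519°.
θ = atan2( sin Δλ · cos φ₂ , cos φ₁ · sin φ₂ − sin φ₁ · cos φ₂ · cos Δλ )
  = atan2(-0.73690, -0.19762) = -105.012° → normalised to [0°, 360°): 254.988°.

255°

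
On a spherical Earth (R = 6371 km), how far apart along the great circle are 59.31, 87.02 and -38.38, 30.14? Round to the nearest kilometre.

12051 km

Δλ = 30.14 − 87.02 = -56.88°.
Δφ = -38.38 − 59.31 = -97.69°.
a = sin²(Δφ/2) + cos φ₁ · cos φ₂ · sin²(Δλ/2) = 0.657651.
c = 2·atan2(√a, √(1−a)) = 1.89157 rad → d = 6371·c ≈ 12051.20 km.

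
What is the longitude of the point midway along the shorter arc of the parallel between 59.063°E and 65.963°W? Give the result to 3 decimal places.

Signed shortest Δλ from +59.063° to -65.963° is -125.026°.
Midpoint longitude = +59.063° + (-125.026°)/2 = +59.063° − 62.513° = -3.450°.

3.450°W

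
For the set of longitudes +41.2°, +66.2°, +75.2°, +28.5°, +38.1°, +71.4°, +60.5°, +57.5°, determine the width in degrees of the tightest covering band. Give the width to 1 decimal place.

Sort the longitudes: +28.5°, +38.1°, +41.2°, +57.5°, +60.5°, +66.2°, +71.4°, +75.2°.
Eastward gaps between consecutive values (wrapping around): 9.6°, 3.1°, 16.3°, 3.0°, 5.7°, 5.2°, 3.8°, 313.3°.
Largest gap = 313.3° ⇒ minimal covering band is its complement: 360° − 313.3° = 46.7°.
Band runs from +28.5° eastward to +75.2°.

46.7°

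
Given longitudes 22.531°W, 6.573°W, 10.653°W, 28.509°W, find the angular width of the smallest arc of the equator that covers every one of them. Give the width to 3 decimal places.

Sort the longitudes: -28.509°, -22.531°, -10.653°, -6.573°.
Eastward gaps between consecutive values (wrapping around): 5.978°, 11.878°, 4.080°, 338.064°.
Largest gap = 338.064° ⇒ minimal covering band is its complement: 360° − 338.064° = 21.936°.
Band runs from -28.509° eastward to -6.573°.

21.936°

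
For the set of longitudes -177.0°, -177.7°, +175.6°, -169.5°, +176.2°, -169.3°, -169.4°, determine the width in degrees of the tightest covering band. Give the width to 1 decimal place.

Sort the longitudes: -177.7°, -177.0°, -169.5°, -169.4°, -169.3°, +175.6°, +176.2°.
Eastward gaps between consecutive values (wrapping around): 0.7°, 7.5°, 0.1°, 0.1°, 344.9°, 0.6°, 6.1°.
Largest gap = 344.9° ⇒ minimal covering band is its complement: 360° − 344.9° = 15.1°.
Band runs from +175.6° eastward to -169.3°, crossing the antimeridian.

15.1°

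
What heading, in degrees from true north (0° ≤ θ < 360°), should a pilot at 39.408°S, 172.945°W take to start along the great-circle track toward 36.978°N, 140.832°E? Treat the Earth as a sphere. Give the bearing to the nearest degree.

Δλ = 140.832 − -172.945 = 313.777°; wrapped into (−180°, 180°]: -46.223°.
θ = atan2( sin Δλ · cos φ₂ , cos φ₁ · sin φ₂ − sin φ₁ · cos φ₂ · cos Δλ )
  = atan2(-0.57681, 0.81563) = -35.268° → normalised to [0°, 360°): 324.732°.

325°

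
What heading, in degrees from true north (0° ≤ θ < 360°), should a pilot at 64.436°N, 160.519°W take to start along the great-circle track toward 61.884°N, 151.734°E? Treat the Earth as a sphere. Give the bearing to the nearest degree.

285°

Δλ = 151.734 − -160.519 = 312.253°; wrapped into (−180°, 180°]: -47.747°.
θ = atan2( sin Δλ · cos φ₂ , cos φ₁ · sin φ₂ − sin φ₁ · cos φ₂ · cos Δλ )
  = atan2(-0.34882, 0.09474) = -74.805° → normalised to [0°, 360°): 285.195°.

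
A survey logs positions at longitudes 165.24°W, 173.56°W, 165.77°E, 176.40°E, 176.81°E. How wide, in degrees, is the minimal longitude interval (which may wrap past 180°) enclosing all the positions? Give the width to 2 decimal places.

Sort the longitudes: -173.56°, -165.24°, +165.77°, +176.40°, +176.81°.
Eastward gaps between consecutive values (wrapping around): 8.32°, 331.01°, 10.63°, 0.41°, 9.63°.
Largest gap = 331.01° ⇒ minimal covering band is its complement: 360° − 331.01° = 28.99°.
Band runs from +165.77° eastward to -165.24°, crossing the antimeridian.

28.99°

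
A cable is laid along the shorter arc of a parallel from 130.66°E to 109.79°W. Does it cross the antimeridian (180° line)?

Yes

Naïve |-109.79 − 130.66| = 240.45° > 180°, so the shorter arc goes the other way round — across 180°.
Signed shortest Δλ = ((-109.79 − 130.66 + 180) mod 360) − 180 = 119.55°.
Going east by 119.55° from +130.66° passes through 180° before reaching -109.79°.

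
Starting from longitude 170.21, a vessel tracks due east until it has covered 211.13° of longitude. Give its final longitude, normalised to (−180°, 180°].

Start at +170.21°; shift +211.13° → +381.34°.
+381.34° lies outside (−180°, 180°]; subtract 360° → +21.34°.

+21.34°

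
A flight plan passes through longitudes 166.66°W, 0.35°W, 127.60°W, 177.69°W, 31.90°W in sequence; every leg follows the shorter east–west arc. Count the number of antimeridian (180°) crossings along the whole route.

0

Leg 1: -166.66° → -0.35°, shortest Δλ = 166.31° (east) — does not cross 180°.
Leg 2: -0.35° → -127.60°, shortest Δλ = -127.25° (west) — does not cross 180°.
Leg 3: -127.60° → -177.69°, shortest Δλ = -50.09° (west) — does not cross 180°.
Leg 4: -177.69° → -31.90°, shortest Δλ = 145.79° (east) — does not cross 180°.
Total crossings: 0.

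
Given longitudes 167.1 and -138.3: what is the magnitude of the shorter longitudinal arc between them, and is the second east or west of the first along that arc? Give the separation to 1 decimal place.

Raw difference: -138.3 − 167.1 = -305.4°.
Normalise into (−180°, 180°]: -305.4° + 360° = 54.6°.
Positive ⇒ the second point lies to the east; separation 54.6°.

54.6° east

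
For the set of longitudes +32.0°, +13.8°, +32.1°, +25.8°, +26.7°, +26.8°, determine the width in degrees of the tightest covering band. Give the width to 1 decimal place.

Sort the longitudes: +13.8°, +25.8°, +26.7°, +26.8°, +32.0°, +32.1°.
Eastward gaps between consecutive values (wrapping around): 12.0°, 0.9°, 0.1°, 5.2°, 0.1°, 341.7°.
Largest gap = 341.7° ⇒ minimal covering band is its complement: 360° − 341.7° = 18.3°.
Band runs from +13.8° eastward to +32.1°.

18.3°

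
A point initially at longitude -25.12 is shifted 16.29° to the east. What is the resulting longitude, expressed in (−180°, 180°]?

Start at -25.12°; shift +16.29° → -8.83°.
-8.83° already lies in (−180°, 180°].

-8.83°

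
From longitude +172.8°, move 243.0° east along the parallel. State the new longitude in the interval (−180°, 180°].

+55.8°

Start at +172.8°; shift +243.0° → +415.8°.
+415.8° lies outside (−180°, 180°]; subtract 360° → +55.8°.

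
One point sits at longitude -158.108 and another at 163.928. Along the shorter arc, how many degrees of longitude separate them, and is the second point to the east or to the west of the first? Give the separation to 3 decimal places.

Raw difference: 163.928 − -158.108 = 322.036°.
Normalise into (−180°, 180°]: 322.036° − 360° = -37.964°.
Negative ⇒ the second point lies to the west; separation 37.964°.

37.964° west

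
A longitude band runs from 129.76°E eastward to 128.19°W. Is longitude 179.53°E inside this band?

Band width going east from +129.76° to -128.19°: ((-128.19 − 129.76) mod 360) = 102.05°.
Offset of +179.53° east of the west edge: ((179.53 − 129.76) mod 360) = 49.77°.
49.77° ≤ 102.05° ⇒ inside.

Yes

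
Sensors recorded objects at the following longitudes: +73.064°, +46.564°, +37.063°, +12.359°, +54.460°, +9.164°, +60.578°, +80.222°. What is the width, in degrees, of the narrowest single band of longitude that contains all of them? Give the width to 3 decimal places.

71.058°

Sort the longitudes: +9.164°, +12.359°, +37.063°, +46.564°, +54.460°, +60.578°, +73.064°, +80.222°.
Eastward gaps between consecutive values (wrapping around): 3.195°, 24.704°, 9.501°, 7.896°, 6.118°, 12.486°, 7.158°, 288.942°.
Largest gap = 288.942° ⇒ minimal covering band is its complement: 360° − 288.942° = 71.058°.
Band runs from +9.164° eastward to +80.222°.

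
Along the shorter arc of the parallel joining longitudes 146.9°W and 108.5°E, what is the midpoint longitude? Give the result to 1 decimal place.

Signed shortest Δλ from -146.9° to +108.5° is -104.6°.
Midpoint longitude = -146.9° + (-104.6°)/2 = -146.9° − 52.3° = -199.2°.
Normalise into (−180°, 180°]: +160.8°.
(The naïve average (-146.9 + +108.5)/2 = -19.2° is on the wrong side of the globe.)

160.8°E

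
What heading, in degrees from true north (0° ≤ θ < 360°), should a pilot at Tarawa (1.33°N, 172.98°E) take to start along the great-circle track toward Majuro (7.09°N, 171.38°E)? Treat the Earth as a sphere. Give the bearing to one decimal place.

Δλ = 171.38 − 172.98 = -1.60°.
θ = atan2( sin Δλ · cos φ₂ , cos φ₁ · sin φ₂ − sin φ₁ · cos φ₂ · cos Δλ )
  = atan2(-0.02771, 0.10037) = -15.433° → normalised to [0°, 360°): 344.567°.

344.6°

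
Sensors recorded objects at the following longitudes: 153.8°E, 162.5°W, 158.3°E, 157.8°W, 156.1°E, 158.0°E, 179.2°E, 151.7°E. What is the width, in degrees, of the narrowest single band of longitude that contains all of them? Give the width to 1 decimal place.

50.5°

Sort the longitudes: -162.5°, -157.8°, +151.7°, +153.8°, +156.1°, +158.0°, +158.3°, +179.2°.
Eastward gaps between consecutive values (wrapping around): 4.7°, 309.5°, 2.1°, 2.3°, 1.9°, 0.3°, 20.9°, 18.3°.
Largest gap = 309.5° ⇒ minimal covering band is its complement: 360° − 309.5° = 50.5°.
Band runs from +151.7° eastward to -157.8°, crossing the antimeridian.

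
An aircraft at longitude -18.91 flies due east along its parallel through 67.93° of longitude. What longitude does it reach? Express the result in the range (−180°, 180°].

+49.02°

Start at -18.91°; shift +67.93° → +49.02°.
+49.02° already lies in (−180°, 180°].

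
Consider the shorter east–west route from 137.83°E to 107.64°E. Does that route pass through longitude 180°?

Signed shortest Δλ = ((107.64 − 137.83 + 180) mod 360) − 180 = -30.19°.
Going west by 30.19° from +137.83° reaches +107.64° without touching 180°.

No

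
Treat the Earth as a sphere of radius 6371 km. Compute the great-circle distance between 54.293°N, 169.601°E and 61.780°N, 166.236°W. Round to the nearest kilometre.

1634 km

Δλ = -166.236 − 169.601 = -335.837°; wrapped into (−180°, 180°]: 24.163°.
Δφ = 61.780 − 54.293 = 7.487°.
a = sin²(Δφ/2) + cos φ₁ · cos φ₂ · sin²(Δλ/2) = 0.016353.
c = 2·atan2(√a, √(1−a)) = 0.25646 rad → d = 6371·c ≈ 1633.90 km.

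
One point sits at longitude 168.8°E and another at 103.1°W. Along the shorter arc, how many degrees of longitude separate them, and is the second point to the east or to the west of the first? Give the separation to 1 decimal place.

Raw difference: -103.1 − 168.8 = -271.9°.
Normalise into (−180°, 180°]: -271.9° + 360° = 88.1°.
Positive ⇒ the second point lies to the east; separation 88.1°.

88.1° east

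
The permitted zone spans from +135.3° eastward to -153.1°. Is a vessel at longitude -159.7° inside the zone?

Yes

Band width going east from +135.3° to -153.1°: ((-153.1 − 135.3) mod 360) = 71.6°.
Offset of -159.7° east of the west edge: ((-159.7 − 135.3) mod 360) = 65.0°.
65.0° ≤ 71.6° ⇒ inside.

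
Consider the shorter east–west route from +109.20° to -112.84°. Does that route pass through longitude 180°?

Naïve |-112.84 − 109.20| = 222.04° > 180°, so the shorter arc goes the other way round — across 180°.
Signed shortest Δλ = ((-112.84 − 109.20 + 180) mod 360) − 180 = 137.96°.
Going east by 137.96° from +109.20° passes through 180° before reaching -112.84°.

Yes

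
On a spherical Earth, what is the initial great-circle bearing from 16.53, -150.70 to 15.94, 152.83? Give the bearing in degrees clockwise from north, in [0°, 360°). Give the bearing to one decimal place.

Δλ = 152.83 − -150.70 = 303.53°; wrapped into (−180°, 180°]: -56.47°.
θ = atan2( sin Δλ · cos φ₂ , cos φ₁ · sin φ₂ − sin φ₁ · cos φ₂ · cos Δλ )
  = atan2(-0.80154, 0.11216) = -82.034° → normalised to [0°, 360°): 277.966°.

278.0°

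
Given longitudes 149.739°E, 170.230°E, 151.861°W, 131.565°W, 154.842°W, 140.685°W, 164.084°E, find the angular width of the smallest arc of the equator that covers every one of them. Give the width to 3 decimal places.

78.696°

Sort the longitudes: -154.842°, -151.861°, -140.685°, -131.565°, +149.739°, +164.084°, +170.230°.
Eastward gaps between consecutive values (wrapping around): 2.981°, 11.176°, 9.120°, 281.304°, 14.345°, 6.146°, 34.928°.
Largest gap = 281.304° ⇒ minimal covering band is its complement: 360° − 281.304° = 78.696°.
Band runs from +149.739° eastward to -131.565°, crossing the antimeridian.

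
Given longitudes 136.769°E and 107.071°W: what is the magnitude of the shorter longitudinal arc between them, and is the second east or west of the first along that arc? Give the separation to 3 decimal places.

Raw difference: -107.071 − 136.769 = -243.84°.
Normalise into (−180°, 180°]: -243.84° + 360° = 116.16°.
Positive ⇒ the second point lies to the east; separation 116.160°.

116.160° east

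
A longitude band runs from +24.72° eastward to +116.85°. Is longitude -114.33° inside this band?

No

Band width going east from +24.72° to +116.85°: ((116.85 − 24.72) mod 360) = 92.13°.
Offset of -114.33° east of the west edge: ((-114.33 − 24.72) mod 360) = 220.95°.
220.95° > 92.13° ⇒ outside.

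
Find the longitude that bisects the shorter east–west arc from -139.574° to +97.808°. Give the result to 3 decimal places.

Signed shortest Δλ from -139.574° to +97.808° is -122.618°.
Midpoint longitude = -139.574° + (-122.618°)/2 = -139.574° − 61.309° = -200.883°.
Normalise into (−180°, 180°]: +159.117°.
(The naïve average (-139.574 + +97.808)/2 = -20.883° is on the wrong side of the globe.)

+159.117°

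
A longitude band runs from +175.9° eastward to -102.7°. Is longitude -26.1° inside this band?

No

Band width going east from +175.9° to -102.7°: ((-102.7 − 175.9) mod 360) = 81.4°.
Offset of -26.1° east of the west edge: ((-26.1 − 175.9) mod 360) = 158.0°.
158.0° > 81.4° ⇒ outside.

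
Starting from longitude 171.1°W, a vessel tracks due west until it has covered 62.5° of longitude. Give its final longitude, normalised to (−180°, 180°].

Start at -171.1°; shift −62.5° → -233.6°.
-233.6° lies outside (−180°, 180°]; add 360° → +126.4°.

126.4°E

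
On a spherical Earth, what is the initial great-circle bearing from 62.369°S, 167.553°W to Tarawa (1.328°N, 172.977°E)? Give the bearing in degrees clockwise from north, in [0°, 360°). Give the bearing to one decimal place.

Δλ = 172.977 − -167.553 = 340.530°; wrapped into (−180°, 180°]: -19.470°.
θ = atan2( sin Δλ · cos φ₂ , cos φ₁ · sin φ₂ − sin φ₁ · cos φ₂ · cos Δλ )
  = atan2(-0.33322, 0.84581) = -21.503° → normalised to [0°, 360°): 338.497°.

338.5°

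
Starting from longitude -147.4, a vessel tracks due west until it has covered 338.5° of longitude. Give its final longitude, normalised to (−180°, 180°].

Start at -147.4°; shift −338.5° → -485.9°.
-485.9° lies outside (−180°, 180°]; add 360° → -125.9°.

-125.9°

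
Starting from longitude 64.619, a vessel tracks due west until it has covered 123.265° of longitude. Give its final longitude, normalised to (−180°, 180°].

-58.646°

Start at +64.619°; shift −123.265° → -58.646°.
-58.646° already lies in (−180°, 180°].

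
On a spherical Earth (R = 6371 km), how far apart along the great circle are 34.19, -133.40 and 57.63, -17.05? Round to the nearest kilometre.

8212 km

Δλ = -17.05 − -133.40 = 116.35°.
Δφ = 57.63 − 34.19 = 23.44°.
a = sin²(Δφ/2) + cos φ₁ · cos φ₂ · sin²(Δλ/2) = 0.360973.
c = 2·atan2(√a, √(1−a)) = 1.28903 rad → d = 6371·c ≈ 8212.40 km.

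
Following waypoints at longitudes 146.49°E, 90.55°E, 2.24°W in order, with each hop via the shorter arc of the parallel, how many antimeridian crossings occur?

Leg 1: +146.49° → +90.55°, shortest Δλ = -55.94° (west) — does not cross 180°.
Leg 2: +90.55° → -2.24°, shortest Δλ = -92.79° (west) — does not cross 180°.
Total crossings: 0.

0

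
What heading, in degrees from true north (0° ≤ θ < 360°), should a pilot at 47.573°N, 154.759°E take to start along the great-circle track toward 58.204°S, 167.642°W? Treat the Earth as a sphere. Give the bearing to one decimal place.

160.0°

Δλ = -167.642 − 154.759 = -322.401°; wrapped into (−180°, 180°]: 37.599°.
θ = atan2( sin Δλ · cos φ₂ , cos φ₁ · sin φ₂ − sin φ₁ · cos φ₂ · cos Δλ )
  = atan2(0.32148, -0.88155) = 159.964° → normalised to [0°, 360°): 159.964°.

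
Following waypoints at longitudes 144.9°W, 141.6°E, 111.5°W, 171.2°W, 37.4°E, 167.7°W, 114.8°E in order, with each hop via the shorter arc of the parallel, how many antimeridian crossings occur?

Leg 1: -144.9° → +141.6°, shortest Δλ = -73.5° (west) — crosses 180°.
Leg 2: +141.6° → -111.5°, shortest Δλ = 106.9° (east) — crosses 180°.
Leg 3: -111.5° → -171.2°, shortest Δλ = -59.7° (west) — does not cross 180°.
Leg 4: -171.2° → +37.4°, shortest Δλ = -151.4° (west) — crosses 180°.
Leg 5: +37.4° → -167.7°, shortest Δλ = 154.9° (east) — crosses 180°.
Leg 6: -167.7° → +114.8°, shortest Δλ = -77.5° (west) — crosses 180°.
Total crossings: 5.

5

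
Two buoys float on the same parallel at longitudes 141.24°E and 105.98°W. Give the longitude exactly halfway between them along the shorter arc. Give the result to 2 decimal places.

162.37°W

Signed shortest Δλ from +141.24° to -105.98° is +112.78°.
Midpoint longitude = +141.24° + (+112.78°)/2 = +141.24° + 56.39° = +197.63°.
Normalise into (−180°, 180°]: -162.37°.
(The naïve average (+141.24 + -105.98)/2 = 17.63° is on the wrong side of the globe.)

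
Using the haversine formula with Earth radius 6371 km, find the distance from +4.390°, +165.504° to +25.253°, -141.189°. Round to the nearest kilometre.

6132 km

Δλ = -141.189 − 165.504 = -306.693°; wrapped into (−180°, 180°]: 53.307°.
Δφ = 25.253 − 4.390 = 20.863°.
a = sin²(Δφ/2) + cos φ₁ · cos φ₂ · sin²(Δλ/2) = 0.214254.
c = 2·atan2(√a, √(1−a)) = 0.96247 rad → d = 6371·c ≈ 6131.91 km.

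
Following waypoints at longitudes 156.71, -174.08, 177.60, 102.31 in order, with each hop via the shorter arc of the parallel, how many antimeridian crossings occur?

2

Leg 1: +156.71° → -174.08°, shortest Δλ = 29.21° (east) — crosses 180°.
Leg 2: -174.08° → +177.60°, shortest Δλ = -8.32° (west) — crosses 180°.
Leg 3: +177.60° → +102.31°, shortest Δλ = -75.29° (west) — does not cross 180°.
Total crossings: 2.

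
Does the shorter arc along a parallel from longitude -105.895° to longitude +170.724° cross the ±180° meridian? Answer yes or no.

Yes

Naïve |170.724 − -105.895| = 276.619° > 180°, so the shorter arc goes the other way round — across 180°.
Signed shortest Δλ = ((170.724 − -105.895 + 180) mod 360) − 180 = -83.381°.
Going west by 83.381° from -105.895° passes through 180° before reaching +170.724°.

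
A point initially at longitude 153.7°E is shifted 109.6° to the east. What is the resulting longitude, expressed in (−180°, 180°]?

96.7°W

Start at +153.7°; shift +109.6° → +263.3°.
+263.3° lies outside (−180°, 180°]; subtract 360° → -96.7°.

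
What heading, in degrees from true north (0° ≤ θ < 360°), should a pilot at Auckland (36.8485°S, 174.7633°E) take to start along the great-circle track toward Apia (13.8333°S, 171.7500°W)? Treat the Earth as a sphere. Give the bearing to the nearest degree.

31°

Δλ = -171.7500 − 174.7633 = -346.5133°; wrapped into (−180°, 180°]: 13.4867°.
θ = atan2( sin Δλ · cos φ₂ , cos φ₁ · sin φ₂ − sin φ₁ · cos φ₂ · cos Δλ )
  = atan2(0.22646, 0.37492) = 31.133° → normalised to [0°, 360°): 31.133°.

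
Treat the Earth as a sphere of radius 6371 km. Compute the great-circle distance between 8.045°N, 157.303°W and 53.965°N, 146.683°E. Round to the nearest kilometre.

Δλ = 146.683 − -157.303 = 303.986°; wrapped into (−180°, 180°]: -56.014°.
Δφ = 53.965 − 8.045 = 45.920°.
a = sin²(Δφ/2) + cos φ₁ · cos φ₂ · sin²(Δλ/2) = 0.280611.
c = 2·atan2(√a, √(1−a)) = 1.11656 rad → d = 6371·c ≈ 7113.59 km.

7114 km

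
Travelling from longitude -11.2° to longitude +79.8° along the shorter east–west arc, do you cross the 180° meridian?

Signed shortest Δλ = ((79.8 − -11.2 + 180) mod 360) − 180 = 91.0°.
Going east by 91.0° from -11.2° reaches +79.8° without touching 180°.

No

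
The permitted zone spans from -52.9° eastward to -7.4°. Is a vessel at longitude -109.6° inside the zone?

Band width going east from -52.9° to -7.4°: ((-7.4 − -52.9) mod 360) = 45.5°.
Offset of -109.6° east of the west edge: ((-109.6 − -52.9) mod 360) = 303.3°.
303.3° > 45.5° ⇒ outside.

No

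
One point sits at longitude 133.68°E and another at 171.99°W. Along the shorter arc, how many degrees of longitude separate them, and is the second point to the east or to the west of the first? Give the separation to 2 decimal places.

54.33° east

Raw difference: -171.99 − 133.68 = -305.67°.
Normalise into (−180°, 180°]: -305.67° + 360° = 54.33°.
Positive ⇒ the second point lies to the east; separation 54.33°.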